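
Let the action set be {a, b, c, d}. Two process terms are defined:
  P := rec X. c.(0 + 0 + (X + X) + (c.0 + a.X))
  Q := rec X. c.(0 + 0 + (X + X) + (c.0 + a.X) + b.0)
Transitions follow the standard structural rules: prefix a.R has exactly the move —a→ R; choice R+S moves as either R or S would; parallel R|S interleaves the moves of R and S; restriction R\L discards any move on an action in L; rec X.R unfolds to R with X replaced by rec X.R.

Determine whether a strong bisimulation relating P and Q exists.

LTS(P): 3 reachable states
  p0 = rec X. c.(0 + 0 + (X + X) + (c.0 + a.X)) ⊢ =c=> p1
  p1 = 0 + 0 + ((rec X. c.(0 + 0 + (X + X) + (c.0 + a.X))) + (rec X. c.(0 + 0 + (X + X) + (c.0 + a.X)))) + (c.0 + a.(rec X. c.(0 + 0 + (X + X) + (c.0 + a.X)))) ⊢ =a=> p0, =c=> p1, =c=> p2
  p2 = 0 ⊢ (no moves)
LTS(Q): 3 reachable states
  q0 = rec X. c.(0 + 0 + (X + X) + (c.0 + a.X) + b.0) ⊢ =c=> q1
  q1 = 0 + 0 + ((rec X. c.(0 + 0 + (X + X) + (c.0 + a.X) + b.0)) + (rec X. c.(0 + 0 + (X + X) + (c.0 + a.X) + b.0))) + (c.0 + a.(rec X. c.(0 + 0 + (X + X) + (c.0 + a.X) + b.0))) + b.0 ⊢ =a=> q0, =b=> q2, =c=> q1, =c=> q2
  q2 = 0 ⊢ (no moves)
Partition-refinement fixed point:
  B0 = {p0}
  B1 = {p1}
  B2 = {p2, q2}
  B3 = {q0}
  B4 = {q1}
p0 ∈ B0, q0 ∈ B3 → different blocks

NO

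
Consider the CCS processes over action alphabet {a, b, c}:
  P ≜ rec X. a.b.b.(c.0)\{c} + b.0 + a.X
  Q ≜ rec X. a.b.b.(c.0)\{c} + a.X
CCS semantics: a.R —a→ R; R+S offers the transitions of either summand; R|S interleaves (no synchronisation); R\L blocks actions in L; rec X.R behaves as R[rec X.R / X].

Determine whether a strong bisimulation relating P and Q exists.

LTS(P): 5 reachable states
  s0 = rec X. a.b.b.(c.0)\{c} + b.0 + a.X has moves -a-> s0, -a-> s1, -b-> s2
  s1 = b.b.(c.0)\{c} has moves -b-> s3
  s2 = 0 has moves stopped
  s3 = b.(c.0)\{c} has moves -b-> s4
  s4 = (c.0)\{c} has moves stopped
LTS(Q): 4 reachable states
  t0 = rec X. a.b.b.(c.0)\{c} + a.X has moves -a-> t0, -a-> t1
  t1 = b.b.(c.0)\{c} has moves -b-> t2
  t2 = b.(c.0)\{c} has moves -b-> t3
  t3 = (c.0)\{c} has moves stopped
Bisimilarity quotient blocks:
  B0 = {s0}
  B1 = {s2, s4, t3}
  B2 = {s1, t1}
  B3 = {s3, t2}
  B4 = {t0}
s0 ∈ B0, t0 ∈ B4 → different blocks

NO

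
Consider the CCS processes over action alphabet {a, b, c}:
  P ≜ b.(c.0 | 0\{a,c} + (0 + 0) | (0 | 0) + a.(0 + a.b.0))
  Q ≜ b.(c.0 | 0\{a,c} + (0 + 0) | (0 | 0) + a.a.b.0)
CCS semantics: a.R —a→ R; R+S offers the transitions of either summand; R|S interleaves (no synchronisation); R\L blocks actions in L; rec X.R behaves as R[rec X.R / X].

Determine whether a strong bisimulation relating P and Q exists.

P ~ Q

Reachable graph of P (6 states):
  m0 = b.(c.0 | 0\{a,c} + (0 + 0) | (0 | 0) + a.(0 + a.b.0)) → =b=> m1
  m1 = c.0 | 0\{a,c} + (0 + 0) | (0 | 0) + a.(0 + a.b.0) → =a=> m2, =c=> m3
  m2 = 0 + a.b.0 → =a=> m4
  m3 = 0 | 0\{a,c} → ·
  m4 = b.0 → =b=> m5
  m5 = 0 → ·
Reachable graph of Q (6 states):
  n0 = b.(c.0 | 0\{a,c} + (0 + 0) | (0 | 0) + a.a.b.0) → =b=> n1
  n1 = c.0 | 0\{a,c} + (0 + 0) | (0 | 0) + a.a.b.0 → =a=> n2, =c=> n3
  n2 = a.b.0 → =a=> n4
  n3 = 0 | 0\{a,c} → ·
  n4 = b.0 → =b=> n5
  n5 = 0 → ·
Bisimilarity quotient blocks:
  B0 = {m0, n0}
  B1 = {m1, n1}
  B2 = {m3, m5, n3, n5}
  B3 = {m2, n2}
  B4 = {m4, n4}
m0 ∈ B0, n0 ∈ B0 → same block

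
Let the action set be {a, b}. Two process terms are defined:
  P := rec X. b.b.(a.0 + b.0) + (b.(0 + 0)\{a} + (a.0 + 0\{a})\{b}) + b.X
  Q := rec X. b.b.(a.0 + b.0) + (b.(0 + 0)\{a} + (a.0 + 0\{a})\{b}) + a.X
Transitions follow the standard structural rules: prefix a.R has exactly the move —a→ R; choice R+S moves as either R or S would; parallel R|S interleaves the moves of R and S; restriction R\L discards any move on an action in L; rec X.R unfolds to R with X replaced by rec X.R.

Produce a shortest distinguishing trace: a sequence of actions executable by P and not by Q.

ba

P's transition system — 6 states:
  p0 = rec X. b.b.(a.0 + b.0) + (b.(0 + 0)\{a} + (a.0 + 0\{a})\{b}) + b.X has moves -a-> p1, -b-> p0, -b-> p2, -b-> p3
  p1 = 0\{b} has moves ∅
  p2 = (0 + 0)\{a} has moves ∅
  p3 = b.(a.0 + b.0) has moves -b-> p4
  p4 = a.0 + b.0 has moves -a-> p5, -b-> p5
  p5 = 0 has moves ∅
Q's transition system — 6 states:
  q0 = rec X. b.b.(a.0 + b.0) + (b.(0 + 0)\{a} + (a.0 + 0\{a})\{b}) + a.X has moves -a-> q0, -a-> q1, -b-> q2, -b-> q3
  q1 = 0\{b} has moves ∅
  q2 = (0 + 0)\{a} has moves ∅
  q3 = b.(a.0 + b.0) has moves -b-> q4
  q4 = a.0 + b.0 has moves -a-> q5, -b-> q5
  q5 = 0 has moves ∅
Run σ = ⟨ba⟩ on P: start {p0}
  [1] b ⇒ {p0, p2, p3}
  [2] a ⇒ {p1}
  ✓ P
Run σ = ⟨ba⟩ on Q: start {q0}
  [1] b ⇒ {q2, q3}
  [2] a ⇒ no successor for Q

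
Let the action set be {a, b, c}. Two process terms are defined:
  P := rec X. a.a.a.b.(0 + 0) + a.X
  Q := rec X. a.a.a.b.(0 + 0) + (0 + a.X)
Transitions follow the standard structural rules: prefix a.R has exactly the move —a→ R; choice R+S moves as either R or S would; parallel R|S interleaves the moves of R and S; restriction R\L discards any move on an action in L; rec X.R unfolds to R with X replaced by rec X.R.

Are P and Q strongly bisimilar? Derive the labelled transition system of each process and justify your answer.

LTS(P): 5 reachable states
  p0 = rec X. a.a.a.b.(0 + 0) + a.X | —a→ p0, —a→ p1
  p1 = a.a.b.(0 + 0) | —a→ p2
  p2 = a.b.(0 + 0) | —a→ p3
  p3 = b.(0 + 0) | —b→ p4
  p4 = 0 + 0 | stopped
LTS(Q): 5 reachable states
  q0 = rec X. a.a.a.b.(0 + 0) + (0 + a.X) | —a→ q0, —a→ q1
  q1 = a.a.b.(0 + 0) | —a→ q2
  q2 = a.b.(0 + 0) | —a→ q3
  q3 = b.(0 + 0) | —b→ q4
  q4 = 0 + 0 | stopped
Partition-refinement fixed point:
  B0 = {p0, q0}
  B1 = {p1, q1}
  B2 = {p2, q2}
  B3 = {p3, q3}
  B4 = {p4, q4}
p0 ∈ B0, q0 ∈ B0 → same block

YES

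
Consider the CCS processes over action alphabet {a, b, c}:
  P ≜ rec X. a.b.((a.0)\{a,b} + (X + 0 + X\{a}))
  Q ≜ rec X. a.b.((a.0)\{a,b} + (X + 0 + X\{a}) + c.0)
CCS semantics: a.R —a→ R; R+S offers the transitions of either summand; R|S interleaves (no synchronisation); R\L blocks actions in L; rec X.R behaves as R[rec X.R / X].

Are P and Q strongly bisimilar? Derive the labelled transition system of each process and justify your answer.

NO

LTS(P): 3 reachable states
  u0 = rec X. a.b.((a.0)\{a,b} + (X + 0 + X\{a})) ⊢ =a=> u1
  u1 = b.((a.0)\{a,b} + ((rec X. a.b.((a.0)\{a,b} + (X + 0 + X\{a}))) + 0 + (rec X. a.b.((a.0)\{a,b} + (X + 0 + X\{a})))\{a})) ⊢ =b=> u2
  u2 = (a.0)\{a,b} + ((rec X. a.b.((a.0)\{a,b} + (X + 0 + X\{a}))) + 0 + (rec X. a.b.((a.0)\{a,b} + (X + 0 + X\{a})))\{a}) ⊢ =a=> u1
LTS(Q): 4 reachable states
  v0 = rec X. a.b.((a.0)\{a,b} + (X + 0 + X\{a}) + c.0) ⊢ =a=> v1
  v1 = b.((a.0)\{a,b} + ((rec X. a.b.((a.0)\{a,b} + (X + 0 + X\{a}) + c.0)) + 0 + (rec X. a.b.((a.0)\{a,b} + (X + 0 + X\{a}) + c.0))\{a}) + c.0) ⊢ =b=> v2
  v2 = (a.0)\{a,b} + ((rec X. a.b.((a.0)\{a,b} + (X + 0 + X\{a}) + c.0)) + 0 + (rec X. a.b.((a.0)\{a,b} + (X + 0 + X\{a}) + c.0))\{a}) + c.0 ⊢ =a=> v1, =c=> v3
  v3 = 0 ⊢ deadlocked
Bisimilarity quotient blocks:
  B0 = {u0, u2}
  B1 = {u1}
  B2 = {v0}
  B3 = {v1}
  B4 = {v2}
  B5 = {v3}
u0 ∈ B0, v0 ∈ B2 → different blocks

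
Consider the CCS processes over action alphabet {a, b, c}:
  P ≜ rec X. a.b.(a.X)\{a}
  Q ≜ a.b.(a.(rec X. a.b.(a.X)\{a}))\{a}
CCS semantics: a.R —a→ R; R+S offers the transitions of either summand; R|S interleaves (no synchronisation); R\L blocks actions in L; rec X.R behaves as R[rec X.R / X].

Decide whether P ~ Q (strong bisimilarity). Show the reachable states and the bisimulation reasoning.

YES

P's transition system — 3 states:
  m0 = rec X. a.b.(a.X)\{a} :: -a-> m1
  m1 = b.(a.(rec X. a.b.(a.X)\{a}))\{a} :: -b-> m2
  m2 = (a.(rec X. a.b.(a.X)\{a}))\{a} :: stopped
Q's transition system — 3 states:
  n0 = a.b.(a.(rec X. a.b.(a.X)\{a}))\{a} :: -a-> n1
  n1 = b.(a.(rec X. a.b.(a.X)\{a}))\{a} :: -b-> n2
  n2 = (a.(rec X. a.b.(a.X)\{a}))\{a} :: stopped
Coarsest stable partition (strong bisimilarity classes):
  B0 = {m0, n0}
  B1 = {m1, n1}
  B2 = {m2, n2}
m0 ∈ B0, n0 ∈ B0 → same block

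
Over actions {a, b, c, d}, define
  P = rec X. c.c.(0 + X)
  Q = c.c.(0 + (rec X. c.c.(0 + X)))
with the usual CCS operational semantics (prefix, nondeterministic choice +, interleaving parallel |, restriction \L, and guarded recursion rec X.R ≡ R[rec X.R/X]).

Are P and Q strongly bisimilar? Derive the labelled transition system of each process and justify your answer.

YES

P's transition system — 3 states:
  m0 = rec X. c.c.(0 + X) has moves --c--▸ m1
  m1 = c.(0 + (rec X. c.c.(0 + X))) has moves --c--▸ m2
  m2 = 0 + (rec X. c.c.(0 + X)) has moves --c--▸ m1
Q's transition system — 3 states:
  n0 = c.c.(0 + (rec X. c.c.(0 + X))) has moves --c--▸ n1
  n1 = c.(0 + (rec X. c.c.(0 + X))) has moves --c--▸ n2
  n2 = 0 + (rec X. c.c.(0 + X)) has moves --c--▸ n1
Partition-refinement fixed point:
  B0 = {m0, m1, m2, n0, n1, n2}
m0 ∈ B0, n0 ∈ B0 → same block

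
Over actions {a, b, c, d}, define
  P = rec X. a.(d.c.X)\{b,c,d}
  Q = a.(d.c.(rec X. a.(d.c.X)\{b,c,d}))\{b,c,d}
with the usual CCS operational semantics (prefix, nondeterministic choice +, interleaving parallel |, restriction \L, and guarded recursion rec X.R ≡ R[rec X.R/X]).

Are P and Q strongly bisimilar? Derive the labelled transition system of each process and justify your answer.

P's transition system — 2 states:
  u0 = rec X. a.(d.c.X)\{b,c,d} has moves -a-> u1
  u1 = (d.c.(rec X. a.(d.c.X)\{b,c,d}))\{b,c,d} has moves ·
Q's transition system — 2 states:
  v0 = a.(d.c.(rec X. a.(d.c.X)\{b,c,d}))\{b,c,d} has moves -a-> v1
  v1 = (d.c.(rec X. a.(d.c.X)\{b,c,d}))\{b,c,d} has moves ·
Coarsest stable partition (strong bisimilarity classes):
  B0 = {u0, v0}
  B1 = {u1, v1}
u0 ∈ B0, v0 ∈ B0 → same block

YES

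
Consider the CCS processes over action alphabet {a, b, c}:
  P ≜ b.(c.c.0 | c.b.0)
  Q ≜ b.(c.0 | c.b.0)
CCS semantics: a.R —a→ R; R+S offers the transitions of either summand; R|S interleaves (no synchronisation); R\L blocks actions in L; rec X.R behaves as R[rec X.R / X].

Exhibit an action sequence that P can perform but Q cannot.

Reachable graph of P (10 states):
  s0 = b.(c.c.0 | c.b.0) → -b-> s1
  s1 = c.c.0 | c.b.0 → -c-> s2, -c-> s3
  s2 = c.0 | c.b.0 → -c-> s4, -c-> s5
  s3 = c.c.0 | b.0 → -b-> s6, -c-> s5
  s4 = 0 | c.b.0 → -c-> s7
  s5 = c.0 | b.0 → -b-> s8, -c-> s7
  s6 = c.c.0 | 0 → -c-> s8
  s7 = 0 | b.0 → -b-> s9
  s8 = c.0 | 0 → -c-> s9
  s9 = 0 | 0 → ∅
Reachable graph of Q (7 states):
  t0 = b.(c.0 | c.b.0) → -b-> t1
  t1 = c.0 | c.b.0 → -c-> t2, -c-> t3
  t2 = 0 | c.b.0 → -c-> t4
  t3 = c.0 | b.0 → -b-> t5, -c-> t4
  t4 = 0 | b.0 → -b-> t6
  t5 = c.0 | 0 → -c-> t6
  t6 = 0 | 0 → ∅
Executing bccc from P (initial set {s0}):
  step 1 (b): {s1}
  step 2 (c): {s2, s3}
  step 3 (c): {s4, s5}
  step 4 (c): {s7}
  P completes σ.
Executing bccc from Q (initial set {t0}):
  step 1 (b): {t1}
  step 2 (c): {t2, t3}
  step 3 (c): {t4}
  step 4 (c): ∅  — Q cannot continue

bccc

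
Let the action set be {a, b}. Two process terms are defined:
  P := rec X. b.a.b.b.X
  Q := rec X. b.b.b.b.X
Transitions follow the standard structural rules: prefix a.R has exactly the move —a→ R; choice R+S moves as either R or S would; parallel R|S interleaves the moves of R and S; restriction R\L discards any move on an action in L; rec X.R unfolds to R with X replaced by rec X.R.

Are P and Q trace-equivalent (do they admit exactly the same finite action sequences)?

Reachable graph of P (4 states):
  m0 = rec X. b.a.b.b.X ⊢ -b-> m1
  m1 = a.b.b.(rec X. b.a.b.b.X) ⊢ -a-> m2
  m2 = b.b.(rec X. b.a.b.b.X) ⊢ -b-> m3
  m3 = b.(rec X. b.a.b.b.X) ⊢ -b-> m0
Reachable graph of Q (4 states):
  n0 = rec X. b.b.b.b.X ⊢ -b-> n1
  n1 = b.b.b.(rec X. b.b.b.b.X) ⊢ -b-> n2
  n2 = b.b.(rec X. b.b.b.b.X) ⊢ -b-> n3
  n3 = b.(rec X. b.b.b.b.X) ⊢ -b-> n0
Executing ba from P (initial set {m0}):
  after b @ step 1: {m1}
  after a @ step 2: {m2}
  P completes σ.
Executing ba from Q (initial set {n0}):
  after b @ step 1: {n1}
  after a @ step 2: ∅  — Q cannot continue

NO — witness ⟨ba⟩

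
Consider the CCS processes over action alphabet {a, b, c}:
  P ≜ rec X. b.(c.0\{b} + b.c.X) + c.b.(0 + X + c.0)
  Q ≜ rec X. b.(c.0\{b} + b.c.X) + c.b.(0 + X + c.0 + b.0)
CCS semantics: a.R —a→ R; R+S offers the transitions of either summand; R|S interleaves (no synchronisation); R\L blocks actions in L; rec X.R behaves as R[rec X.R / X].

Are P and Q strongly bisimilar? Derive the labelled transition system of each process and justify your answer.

Reachable graph of P (7 states):
  s0 = rec X. b.(c.0\{b} + b.c.X) + c.b.(0 + X + c.0) → ··b··> s1, ··c··> s2
  s1 = c.0\{b} + b.c.(rec X. b.(c.0\{b} + b.c.X) + c.b.(0 + X + c.0)) → ··b··> s3, ··c··> s4
  s2 = b.(0 + (rec X. b.(c.0\{b} + b.c.X) + c.b.(0 + X + c.0)) + c.0) → ··b··> s5
  s3 = c.(rec X. b.(c.0\{b} + b.c.X) + c.b.(0 + X + c.0)) → ··c··> s0
  s4 = 0\{b} → stopped
  s5 = 0 + (rec X. b.(c.0\{b} + b.c.X) + c.b.(0 + X + c.0)) + c.0 → ··b··> s1, ··c··> s2, ··c··> s6
  s6 = 0 → stopped
Reachable graph of Q (7 states):
  t0 = rec X. b.(c.0\{b} + b.c.X) + c.b.(0 + X + c.0 + b.0) → ··b··> t1, ··c··> t2
  t1 = c.0\{b} + b.c.(rec X. b.(c.0\{b} + b.c.X) + c.b.(0 + X + c.0 + b.0)) → ··b··> t3, ··c··> t4
  t2 = b.(0 + (rec X. b.(c.0\{b} + b.c.X) + c.b.(0 + X + c.0 + b.0)) + c.0 + b.0) → ··b··> t5
  t3 = c.(rec X. b.(c.0\{b} + b.c.X) + c.b.(0 + X + c.0 + b.0)) → ··c··> t0
  t4 = 0\{b} → stopped
  t5 = 0 + (rec X. b.(c.0\{b} + b.c.X) + c.b.(0 + X + c.0 + b.0)) + c.0 + b.0 → ··b··> t1, ··b··> t6, ··c··> t2, ··c··> t6
  t6 = 0 → stopped
Partition-refinement fixed point:
  B0 = {s0}
  B1 = {s2}
  B2 = {s5}
  B3 = {s1}
  B4 = {s4, s6, t4, t6}
  B5 = {s3}
  B6 = {t0}
  B7 = {t1}
  B8 = {t3}
  B9 = {t2}
  B10 = {t5}
s0 ∈ B0, t0 ∈ B6 → different blocks

NO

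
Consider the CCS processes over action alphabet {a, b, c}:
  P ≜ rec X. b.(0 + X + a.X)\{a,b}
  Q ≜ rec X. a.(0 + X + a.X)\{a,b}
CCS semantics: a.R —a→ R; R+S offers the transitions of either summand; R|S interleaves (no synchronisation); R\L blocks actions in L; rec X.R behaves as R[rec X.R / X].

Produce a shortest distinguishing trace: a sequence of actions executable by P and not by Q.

b

P's transition system — 2 states:
  p0 = rec X. b.(0 + X + a.X)\{a,b} | -b-> p1
  p1 = (0 + (rec X. b.(0 + X + a.X)\{a,b}) + a.(rec X. b.(0 + X + a.X)\{a,b}))\{a,b} | (no moves)
Q's transition system — 2 states:
  q0 = rec X. a.(0 + X + a.X)\{a,b} | -a-> q1
  q1 = (0 + (rec X. a.(0 + X + a.X)\{a,b}) + a.(rec X. a.(0 + X + a.X)\{a,b}))\{a,b} | (no moves)
Run σ = ⟨b⟩ on P: start {p0}
  [1] b ⇒ {p1}
  ✓ P
Run σ = ⟨b⟩ on Q: start {q0}
  [1] b ⇒ ∅ (Q stuck)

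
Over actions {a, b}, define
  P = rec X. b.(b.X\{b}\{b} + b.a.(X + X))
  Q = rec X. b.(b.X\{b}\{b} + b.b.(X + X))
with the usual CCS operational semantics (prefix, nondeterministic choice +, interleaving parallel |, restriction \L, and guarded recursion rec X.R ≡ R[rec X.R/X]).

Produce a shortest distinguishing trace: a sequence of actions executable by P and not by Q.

bba

LTS(P): 5 reachable states
  s0 = rec X. b.(b.X\{b}\{b} + b.a.(X + X)) | ··b··> s1
  s1 = b.(rec X. b.(b.X\{b}\{b} + b.a.(X + X)))\{b}\{b} + b.a.((rec X. b.(b.X\{b}\{b} + b.a.(X + X))) + (rec X. b.(b.X\{b}\{b} + b.a.(X + X)))) | ··b··> s2, ··b··> s3
  s2 = (rec X. b.(b.X\{b}\{b} + b.a.(X + X)))\{b}\{b} | stopped
  s3 = a.((rec X. b.(b.X\{b}\{b} + b.a.(X + X))) + (rec X. b.(b.X\{b}\{b} + b.a.(X + X)))) | ··a··> s4
  s4 = (rec X. b.(b.X\{b}\{b} + b.a.(X + X))) + (rec X. b.(b.X\{b}\{b} + b.a.(X + X))) | ··b··> s1
LTS(Q): 5 reachable states
  t0 = rec X. b.(b.X\{b}\{b} + b.b.(X + X)) | ··b··> t1
  t1 = b.(rec X. b.(b.X\{b}\{b} + b.b.(X + X)))\{b}\{b} + b.b.((rec X. b.(b.X\{b}\{b} + b.b.(X + X))) + (rec X. b.(b.X\{b}\{b} + b.b.(X + X)))) | ··b··> t2, ··b··> t3
  t2 = (rec X. b.(b.X\{b}\{b} + b.b.(X + X)))\{b}\{b} | stopped
  t3 = b.((rec X. b.(b.X\{b}\{b} + b.b.(X + X))) + (rec X. b.(b.X\{b}\{b} + b.b.(X + X)))) | ··b··> t4
  t4 = (rec X. b.(b.X\{b}\{b} + b.b.(X + X))) + (rec X. b.(b.X\{b}\{b} + b.b.(X + X))) | ··b··> t1
Trace ⟨bba⟩ through P, begin at {s0}:
  [1] b ⇒ {s1}
  [2] b ⇒ {s2, s3}
  [3] a ⇒ {s4}
  P completes σ.
Trace ⟨bba⟩ through Q, begin at {t0}:
  [1] b ⇒ {t1}
  [2] b ⇒ {t2, t3}
  [3] a ⇒ ∅ (Q stuck)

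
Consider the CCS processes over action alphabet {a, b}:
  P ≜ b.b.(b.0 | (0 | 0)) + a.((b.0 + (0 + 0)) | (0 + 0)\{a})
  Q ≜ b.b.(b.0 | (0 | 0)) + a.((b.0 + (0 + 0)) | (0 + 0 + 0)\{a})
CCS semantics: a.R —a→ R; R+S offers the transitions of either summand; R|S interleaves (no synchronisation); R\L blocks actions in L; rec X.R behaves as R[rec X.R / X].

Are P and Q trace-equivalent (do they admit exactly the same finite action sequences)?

LTS(P): 6 reachable states
  p0 = b.b.(b.0 | (0 | 0)) + a.((b.0 + (0 + 0)) | (0 + 0)\{a}) has moves -a-> p1, -b-> p2
  p1 = (b.0 + (0 + 0)) | (0 + 0)\{a} has moves -b-> p3
  p2 = b.(b.0 | (0 | 0)) has moves -b-> p4
  p3 = 0 | (0 + 0)\{a} has moves ∅
  p4 = b.0 | (0 | 0) has moves -b-> p5
  p5 = 0 | (0 | 0) has moves ∅
LTS(Q): 6 reachable states
  q0 = b.b.(b.0 | (0 | 0)) + a.((b.0 + (0 + 0)) | (0 + 0 + 0)\{a}) has moves -a-> q1, -b-> q2
  q1 = (b.0 + (0 + 0)) | (0 + 0 + 0)\{a} has moves -b-> q3
  q2 = b.(b.0 | (0 | 0)) has moves -b-> q4
  q3 = 0 | (0 + 0 + 0)\{a} has moves ∅
  q4 = b.0 | (0 | 0) has moves -b-> q5
  q5 = 0 | (0 | 0) has moves ∅
Coarsest stable partition (strong bisimilarity classes):
  B0 = {p0, q0}
  B1 = {p1, p4, q1, q4}
  B2 = {p3, p5, q3, q5}
  B3 = {p2, q2}
p0 ∈ B0, q0 ∈ B0 → same block
Bisimilar ⇒ trace-equivalent.

trace-equivalent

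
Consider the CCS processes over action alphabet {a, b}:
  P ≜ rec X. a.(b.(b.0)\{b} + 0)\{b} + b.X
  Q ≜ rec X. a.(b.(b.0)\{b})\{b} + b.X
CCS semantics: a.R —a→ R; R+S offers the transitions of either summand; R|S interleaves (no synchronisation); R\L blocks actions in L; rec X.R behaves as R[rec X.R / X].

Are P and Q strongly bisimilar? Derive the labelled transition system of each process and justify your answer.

bisimilar

LTS(P): 2 reachable states
  s0 = rec X. a.(b.(b.0)\{b} + 0)\{b} + b.X ⊢ -a-> s1, -b-> s0
  s1 = (b.(b.0)\{b} + 0)\{b} ⊢ ∅
LTS(Q): 2 reachable states
  t0 = rec X. a.(b.(b.0)\{b})\{b} + b.X ⊢ -a-> t1, -b-> t0
  t1 = (b.(b.0)\{b})\{b} ⊢ ∅
Coarsest stable partition (strong bisimilarity classes):
  B0 = {s0, t0}
  B1 = {s1, t1}
s0 ∈ B0, t0 ∈ B0 → same block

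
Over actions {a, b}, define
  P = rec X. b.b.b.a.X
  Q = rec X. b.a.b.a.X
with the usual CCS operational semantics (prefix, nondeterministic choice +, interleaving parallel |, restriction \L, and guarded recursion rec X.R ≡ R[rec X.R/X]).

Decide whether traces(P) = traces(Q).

trace-distinct — witness ⟨bb⟩

Reachable graph of P (4 states):
  p0 = rec X. b.b.b.a.X ⊢ =b=> p1
  p1 = b.b.a.(rec X. b.b.b.a.X) ⊢ =b=> p2
  p2 = b.a.(rec X. b.b.b.a.X) ⊢ =b=> p3
  p3 = a.(rec X. b.b.b.a.X) ⊢ =a=> p0
Reachable graph of Q (4 states):
  q0 = rec X. b.a.b.a.X ⊢ =b=> q1
  q1 = a.b.a.(rec X. b.a.b.a.X) ⊢ =a=> q2
  q2 = b.a.(rec X. b.a.b.a.X) ⊢ =b=> q3
  q3 = a.(rec X. b.a.b.a.X) ⊢ =a=> q0
Executing bb from P (initial set {p0}):
  step 1 (b): {p1}
  step 2 (b): {p2}
  ✓ P
Executing bb from Q (initial set {q0}):
  step 1 (b): {q1}
  step 2 (b): no successor for Q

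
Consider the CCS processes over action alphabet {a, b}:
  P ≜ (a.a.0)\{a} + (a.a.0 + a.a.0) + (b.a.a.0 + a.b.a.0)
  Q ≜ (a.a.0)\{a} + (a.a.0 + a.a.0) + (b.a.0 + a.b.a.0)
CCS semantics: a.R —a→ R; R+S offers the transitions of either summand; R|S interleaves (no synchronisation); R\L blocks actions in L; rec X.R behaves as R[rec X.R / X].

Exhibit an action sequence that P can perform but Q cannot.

LTS(P): 5 reachable states
  p0 = (a.a.0)\{a} + (a.a.0 + a.a.0) + (b.a.a.0 + a.b.a.0) ⊢ ··a··> p1, ··a··> p2, ··b··> p3
  p1 = a.0 ⊢ ··a··> p4
  p2 = b.a.0 ⊢ ··b··> p1
  p3 = a.a.0 ⊢ ··a··> p1
  p4 = 0 ⊢ ·
LTS(Q): 4 reachable states
  q0 = (a.a.0)\{a} + (a.a.0 + a.a.0) + (b.a.0 + a.b.a.0) ⊢ ··a··> q1, ··a··> q2, ··b··> q1
  q1 = a.0 ⊢ ··a··> q3
  q2 = b.a.0 ⊢ ··b··> q1
  q3 = 0 ⊢ ·
Run σ = ⟨baa⟩ on P: start {p0}
  [1] b ⇒ {p3}
  [2] a ⇒ {p1}
  [3] a ⇒ {p4}
  — P admits the full trace.
Run σ = ⟨baa⟩ on Q: start {q0}
  [1] b ⇒ {q1}
  [2] a ⇒ {q3}
  [3] a ⇒ ∅ (Q stuck)

baa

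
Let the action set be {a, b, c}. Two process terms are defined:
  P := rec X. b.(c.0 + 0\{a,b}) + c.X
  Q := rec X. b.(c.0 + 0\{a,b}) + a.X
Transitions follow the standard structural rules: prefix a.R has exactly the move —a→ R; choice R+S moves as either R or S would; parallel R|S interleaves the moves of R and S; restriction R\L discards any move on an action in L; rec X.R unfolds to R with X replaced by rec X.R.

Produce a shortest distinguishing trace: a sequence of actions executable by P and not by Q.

Reachable graph of P (3 states):
  p0 = rec X. b.(c.0 + 0\{a,b}) + c.X → --b--▸ p1, --c--▸ p0
  p1 = c.0 + 0\{a,b} → --c--▸ p2
  p2 = 0 → ∅
Reachable graph of Q (3 states):
  q0 = rec X. b.(c.0 + 0\{a,b}) + a.X → --a--▸ q0, --b--▸ q1
  q1 = c.0 + 0\{a,b} → --c--▸ q2
  q2 = 0 → ∅
Trace ⟨c⟩ through P, begin at {p0}:
  [1] c ⇒ {p0}
  — P admits the full trace.
Trace ⟨c⟩ through Q, begin at {q0}:
  [1] c ⇒ ∅  — Q cannot continue

c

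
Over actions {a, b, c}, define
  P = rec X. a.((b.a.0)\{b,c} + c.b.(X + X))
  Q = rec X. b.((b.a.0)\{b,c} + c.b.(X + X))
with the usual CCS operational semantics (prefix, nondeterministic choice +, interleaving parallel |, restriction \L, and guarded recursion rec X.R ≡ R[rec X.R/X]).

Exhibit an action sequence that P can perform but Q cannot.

a

Reachable graph of P (4 states):
  m0 = rec X. a.((b.a.0)\{b,c} + c.b.(X + X)) :: —a→ m1
  m1 = (b.a.0)\{b,c} + c.b.((rec X. a.((b.a.0)\{b,c} + c.b.(X + X))) + (rec X. a.((b.a.0)\{b,c} + c.b.(X + X)))) :: —c→ m2
  m2 = b.((rec X. a.((b.a.0)\{b,c} + c.b.(X + X))) + (rec X. a.((b.a.0)\{b,c} + c.b.(X + X)))) :: —b→ m3
  m3 = (rec X. a.((b.a.0)\{b,c} + c.b.(X + X))) + (rec X. a.((b.a.0)\{b,c} + c.b.(X + X))) :: —a→ m1
Reachable graph of Q (4 states):
  n0 = rec X. b.((b.a.0)\{b,c} + c.b.(X + X)) :: —b→ n1
  n1 = (b.a.0)\{b,c} + c.b.((rec X. b.((b.a.0)\{b,c} + c.b.(X + X))) + (rec X. b.((b.a.0)\{b,c} + c.b.(X + X)))) :: —c→ n2
  n2 = b.((rec X. b.((b.a.0)\{b,c} + c.b.(X + X))) + (rec X. b.((b.a.0)\{b,c} + c.b.(X + X)))) :: —b→ n3
  n3 = (rec X. b.((b.a.0)\{b,c} + c.b.(X + X))) + (rec X. b.((b.a.0)\{b,c} + c.b.(X + X))) :: —b→ n1
Trace ⟨a⟩ through P, begin at {m0}:
  step 1 (a): {m1}
  — P admits the full trace.
Trace ⟨a⟩ through Q, begin at {n0}:
  step 1 (a): ∅ (Q stuck)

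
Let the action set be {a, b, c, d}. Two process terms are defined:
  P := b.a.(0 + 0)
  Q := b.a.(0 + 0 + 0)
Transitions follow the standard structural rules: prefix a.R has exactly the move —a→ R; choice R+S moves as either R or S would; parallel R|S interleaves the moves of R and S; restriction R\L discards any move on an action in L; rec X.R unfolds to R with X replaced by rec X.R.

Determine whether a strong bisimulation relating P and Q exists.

bisimilar

P's transition system — 3 states:
  s0 = b.a.(0 + 0) → -b-> s1
  s1 = a.(0 + 0) → -a-> s2
  s2 = 0 + 0 → stopped
Q's transition system — 3 states:
  t0 = b.a.(0 + 0 + 0) → -b-> t1
  t1 = a.(0 + 0 + 0) → -a-> t2
  t2 = 0 + 0 + 0 → stopped
Coarsest stable partition (strong bisimilarity classes):
  B0 = {s0, t0}
  B1 = {s1, t1}
  B2 = {s2, t2}
s0 ∈ B0, t0 ∈ B0 → same block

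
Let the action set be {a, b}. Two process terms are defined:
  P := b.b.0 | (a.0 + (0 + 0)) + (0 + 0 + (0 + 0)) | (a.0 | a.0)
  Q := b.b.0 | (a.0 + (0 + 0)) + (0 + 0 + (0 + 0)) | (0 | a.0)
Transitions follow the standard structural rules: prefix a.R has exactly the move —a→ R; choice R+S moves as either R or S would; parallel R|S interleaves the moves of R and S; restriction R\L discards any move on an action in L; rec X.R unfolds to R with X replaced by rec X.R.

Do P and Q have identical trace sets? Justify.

traces(P) ≠ traces(Q) — witness ⟨aa⟩

P's transition system — 9 states:
  u0 = b.b.0 | (a.0 + (0 + 0)) + (0 + 0 + (0 + 0)) | (a.0 | a.0) | --a--▸ u1, --a--▸ u2, --a--▸ u3, --b--▸ u4
  u1 = (0 + 0 + (0 + 0)) | (0 | a.0) | --a--▸ u5
  u2 = (0 + 0 + (0 + 0)) | (a.0 | 0) | --a--▸ u5
  u3 = b.b.0 | 0 | --b--▸ u6
  u4 = b.0 | (a.0 + (0 + 0)) | --a--▸ u6, --b--▸ u7
  u5 = (0 + 0 + (0 + 0)) | (0 | 0) | stopped
  u6 = b.0 | 0 | --b--▸ u8
  u7 = 0 | (a.0 + (0 + 0)) | --a--▸ u8
  u8 = 0 | 0 | stopped
Q's transition system — 7 states:
  v0 = b.b.0 | (a.0 + (0 + 0)) + (0 + 0 + (0 + 0)) | (0 | a.0) | --a--▸ v1, --a--▸ v2, --b--▸ v3
  v1 = (0 + 0 + (0 + 0)) | (0 | 0) | stopped
  v2 = b.b.0 | 0 | --b--▸ v4
  v3 = b.0 | (a.0 + (0 + 0)) | --a--▸ v4, --b--▸ v5
  v4 = b.0 | 0 | --b--▸ v6
  v5 = 0 | (a.0 + (0 + 0)) | --a--▸ v6
  v6 = 0 | 0 | stopped
Executing aa from P (initial set {u0}):
  [1] a ⇒ {u1, u2, u3}
  [2] a ⇒ {u5}
  ✓ P
Executing aa from Q (initial set {v0}):
  [1] a ⇒ {v1, v2}
  [2] a ⇒ ∅  — Q cannot continue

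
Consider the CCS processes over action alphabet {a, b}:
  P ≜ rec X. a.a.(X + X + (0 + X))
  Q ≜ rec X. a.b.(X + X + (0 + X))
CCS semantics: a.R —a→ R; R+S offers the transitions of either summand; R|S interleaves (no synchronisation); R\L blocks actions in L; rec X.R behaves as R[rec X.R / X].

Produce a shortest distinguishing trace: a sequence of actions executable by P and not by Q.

aa

Reachable graph of P (3 states):
  m0 = rec X. a.a.(X + X + (0 + X)) | --a--▸ m1
  m1 = a.((rec X. a.a.(X + X + (0 + X))) + (rec X. a.a.(X + X + (0 + X))) + (0 + (rec X. a.a.(X + X + (0 + X))))) | --a--▸ m2
  m2 = (rec X. a.a.(X + X + (0 + X))) + (rec X. a.a.(X + X + (0 + X))) + (0 + (rec X. a.a.(X + X + (0 + X)))) | --a--▸ m1
Reachable graph of Q (3 states):
  n0 = rec X. a.b.(X + X + (0 + X)) | --a--▸ n1
  n1 = b.((rec X. a.b.(X + X + (0 + X))) + (rec X. a.b.(X + X + (0 + X))) + (0 + (rec X. a.b.(X + X + (0 + X))))) | --b--▸ n2
  n2 = (rec X. a.b.(X + X + (0 + X))) + (rec X. a.b.(X + X + (0 + X))) + (0 + (rec X. a.b.(X + X + (0 + X)))) | --a--▸ n1
Trace ⟨aa⟩ through P, begin at {m0}:
  step 1 (a): {m1}
  step 2 (a): {m2}
  P completes σ.
Trace ⟨aa⟩ through Q, begin at {n0}:
  step 1 (a): {n1}
  step 2 (a): no successor for Q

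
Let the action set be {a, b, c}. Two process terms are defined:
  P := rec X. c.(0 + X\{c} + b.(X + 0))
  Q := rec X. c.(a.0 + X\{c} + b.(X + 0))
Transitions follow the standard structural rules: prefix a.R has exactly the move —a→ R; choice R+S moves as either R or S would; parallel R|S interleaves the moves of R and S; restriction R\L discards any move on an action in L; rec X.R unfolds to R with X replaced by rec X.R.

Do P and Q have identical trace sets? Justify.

Reachable graph of P (3 states):
  u0 = rec X. c.(0 + X\{c} + b.(X + 0)) | -c-> u1
  u1 = 0 + (rec X. c.(0 + X\{c} + b.(X + 0)))\{c} + b.((rec X. c.(0 + X\{c} + b.(X + 0))) + 0) | -b-> u2
  u2 = (rec X. c.(0 + X\{c} + b.(X + 0))) + 0 | -c-> u1
Reachable graph of Q (4 states):
  v0 = rec X. c.(a.0 + X\{c} + b.(X + 0)) | -c-> v1
  v1 = a.0 + (rec X. c.(a.0 + X\{c} + b.(X + 0)))\{c} + b.((rec X. c.(a.0 + X\{c} + b.(X + 0))) + 0) | -a-> v2, -b-> v3
  v2 = 0 | (no moves)
  v3 = (rec X. c.(a.0 + X\{c} + b.(X + 0))) + 0 | -c-> v1
Executing ca from Q (initial set {v0}):
  step 1 (c): {v1}
  step 2 (a): {v2}
  — Q admits the full trace.
Executing ca from P (initial set {u0}):
  step 1 (c): {u1}
  step 2 (a): ∅ (P stuck)

NO — witness ⟨ca⟩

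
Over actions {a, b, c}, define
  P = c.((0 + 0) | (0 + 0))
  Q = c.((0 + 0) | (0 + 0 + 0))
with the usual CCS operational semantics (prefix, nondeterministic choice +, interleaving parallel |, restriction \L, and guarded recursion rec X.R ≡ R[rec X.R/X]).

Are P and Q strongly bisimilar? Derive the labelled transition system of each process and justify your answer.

LTS(P): 2 reachable states
  m0 = c.((0 + 0) | (0 + 0)) :: —c→ m1
  m1 = (0 + 0) | (0 + 0) :: deadlocked
LTS(Q): 2 reachable states
  n0 = c.((0 + 0) | (0 + 0 + 0)) :: —c→ n1
  n1 = (0 + 0) | (0 + 0 + 0) :: deadlocked
Coarsest stable partition (strong bisimilarity classes):
  B0 = {m0, n0}
  B1 = {m1, n1}
m0 ∈ B0, n0 ∈ B0 → same block

P ~ Q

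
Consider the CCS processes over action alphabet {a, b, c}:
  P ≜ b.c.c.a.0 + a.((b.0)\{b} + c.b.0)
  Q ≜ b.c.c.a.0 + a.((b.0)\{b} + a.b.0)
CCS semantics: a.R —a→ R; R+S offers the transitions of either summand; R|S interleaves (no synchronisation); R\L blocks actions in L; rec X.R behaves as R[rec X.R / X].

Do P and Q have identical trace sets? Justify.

traces(P) ≠ traces(Q) — witness ⟨ac⟩

LTS(P): 7 reachable states
  u0 = b.c.c.a.0 + a.((b.0)\{b} + c.b.0) has moves —a→ u1, —b→ u2
  u1 = (b.0)\{b} + c.b.0 has moves —c→ u3
  u2 = c.c.a.0 has moves —c→ u4
  u3 = b.0 has moves —b→ u5
  u4 = c.a.0 has moves —c→ u6
  u5 = 0 has moves ·
  u6 = a.0 has moves —a→ u5
LTS(Q): 7 reachable states
  v0 = b.c.c.a.0 + a.((b.0)\{b} + a.b.0) has moves —a→ v1, —b→ v2
  v1 = (b.0)\{b} + a.b.0 has moves —a→ v3
  v2 = c.c.a.0 has moves —c→ v4
  v3 = b.0 has moves —b→ v5
  v4 = c.a.0 has moves —c→ v6
  v5 = 0 has moves ·
  v6 = a.0 has moves —a→ v5
Run σ = ⟨ac⟩ on P: start {u0}
  step 1 (a): {u1}
  step 2 (c): {u3}
  P completes σ.
Run σ = ⟨ac⟩ on Q: start {v0}
  step 1 (a): {v1}
  step 2 (c): no successor for Q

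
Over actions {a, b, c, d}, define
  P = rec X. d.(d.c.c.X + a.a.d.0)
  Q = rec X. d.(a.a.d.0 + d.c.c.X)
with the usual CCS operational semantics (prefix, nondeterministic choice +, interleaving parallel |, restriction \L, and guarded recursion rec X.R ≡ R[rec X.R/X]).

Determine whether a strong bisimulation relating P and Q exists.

P's transition system — 7 states:
  p0 = rec X. d.(d.c.c.X + a.a.d.0) | -d-> p1
  p1 = d.c.c.(rec X. d.(d.c.c.X + a.a.d.0)) + a.a.d.0 | -a-> p2, -d-> p3
  p2 = a.d.0 | -a-> p4
  p3 = c.c.(rec X. d.(d.c.c.X + a.a.d.0)) | -c-> p5
  p4 = d.0 | -d-> p6
  p5 = c.(rec X. d.(d.c.c.X + a.a.d.0)) | -c-> p0
  p6 = 0 | stopped
Q's transition system — 7 states:
  q0 = rec X. d.(a.a.d.0 + d.c.c.X) | -d-> q1
  q1 = a.a.d.0 + d.c.c.(rec X. d.(a.a.d.0 + d.c.c.X)) | -a-> q2, -d-> q3
  q2 = a.d.0 | -a-> q4
  q3 = c.c.(rec X. d.(a.a.d.0 + d.c.c.X)) | -c-> q5
  q4 = d.0 | -d-> q6
  q5 = c.(rec X. d.(a.a.d.0 + d.c.c.X)) | -c-> q0
  q6 = 0 | stopped
Partition-refinement fixed point:
  B0 = {p0, q0}
  B1 = {p1, q1}
  B2 = {p2, q2}
  B3 = {p4, q4}
  B4 = {p6, q6}
  B5 = {p3, q3}
  B6 = {p5, q5}
p0 ∈ B0, q0 ∈ B0 → same block

YES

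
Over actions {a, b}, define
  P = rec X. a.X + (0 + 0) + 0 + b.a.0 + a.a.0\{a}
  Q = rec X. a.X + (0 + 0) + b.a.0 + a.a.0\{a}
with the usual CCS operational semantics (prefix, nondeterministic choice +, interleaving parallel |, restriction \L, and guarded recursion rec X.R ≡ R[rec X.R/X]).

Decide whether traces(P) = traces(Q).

trace-equivalent

P's transition system — 5 states:
  p0 = rec X. a.X + (0 + 0) + 0 + b.a.0 + a.a.0\{a} :: -a-> p0, -a-> p1, -b-> p2
  p1 = a.0\{a} :: -a-> p3
  p2 = a.0 :: -a-> p4
  p3 = 0\{a} :: deadlocked
  p4 = 0 :: deadlocked
Q's transition system — 5 states:
  q0 = rec X. a.X + (0 + 0) + b.a.0 + a.a.0\{a} :: -a-> q0, -a-> q1, -b-> q2
  q1 = a.0\{a} :: -a-> q3
  q2 = a.0 :: -a-> q4
  q3 = 0\{a} :: deadlocked
  q4 = 0 :: deadlocked
Partition-refinement fixed point:
  B0 = {p0, q0}
  B1 = {p1, p2, q1, q2}
  B2 = {p3, p4, q3, q4}
p0 ∈ B0, q0 ∈ B0 → same block
Bisimilar ⇒ trace-equivalent.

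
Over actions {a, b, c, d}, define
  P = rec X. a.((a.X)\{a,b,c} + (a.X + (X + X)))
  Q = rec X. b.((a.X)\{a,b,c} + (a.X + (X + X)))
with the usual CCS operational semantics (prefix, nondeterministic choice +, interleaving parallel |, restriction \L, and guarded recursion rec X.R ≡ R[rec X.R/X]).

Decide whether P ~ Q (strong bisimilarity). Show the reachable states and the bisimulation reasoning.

P ≁ Q

P's transition system — 2 states:
  m0 = rec X. a.((a.X)\{a,b,c} + (a.X + (X + X))) | ··a··> m1
  m1 = (a.(rec X. a.((a.X)\{a,b,c} + (a.X + (X + X)))))\{a,b,c} + (a.(rec X. a.((a.X)\{a,b,c} + (a.X + (X + X)))) + ((rec X. a.((a.X)\{a,b,c} + (a.X + (X + X)))) + (rec X. a.((a.X)\{a,b,c} + (a.X + (X + X)))))) | ··a··> m0, ··a··> m1
Q's transition system — 2 states:
  n0 = rec X. b.((a.X)\{a,b,c} + (a.X + (X + X))) | ··b··> n1
  n1 = (a.(rec X. b.((a.X)\{a,b,c} + (a.X + (X + X)))))\{a,b,c} + (a.(rec X. b.((a.X)\{a,b,c} + (a.X + (X + X)))) + ((rec X. b.((a.X)\{a,b,c} + (a.X + (X + X)))) + (rec X. b.((a.X)\{a,b,c} + (a.X + (X + X)))))) | ··a··> n0, ··b··> n1
Coarsest stable partition (strong bisimilarity classes):
  B0 = {m0, m1}
  B1 = {n0}
  B2 = {n1}
m0 ∈ B0, n0 ∈ B1 → different blocks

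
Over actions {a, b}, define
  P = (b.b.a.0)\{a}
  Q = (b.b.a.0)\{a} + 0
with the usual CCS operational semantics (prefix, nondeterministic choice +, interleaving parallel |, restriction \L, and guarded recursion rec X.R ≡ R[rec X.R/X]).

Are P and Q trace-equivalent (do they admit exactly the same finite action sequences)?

Reachable graph of P (3 states):
  m0 = (b.b.a.0)\{a} :: —b→ m1
  m1 = (b.a.0)\{a} :: —b→ m2
  m2 = (a.0)\{a} :: stopped
Reachable graph of Q (3 states):
  n0 = (b.b.a.0)\{a} + 0 :: —b→ n1
  n1 = (b.a.0)\{a} :: —b→ n2
  n2 = (a.0)\{a} :: stopped
Coarsest stable partition (strong bisimilarity classes):
  B0 = {m0, n0}
  B1 = {m1, n1}
  B2 = {m2, n2}
m0 ∈ B0, n0 ∈ B0 → same block
Bisimilar ⇒ trace-equivalent.

traces(P) = traces(Q)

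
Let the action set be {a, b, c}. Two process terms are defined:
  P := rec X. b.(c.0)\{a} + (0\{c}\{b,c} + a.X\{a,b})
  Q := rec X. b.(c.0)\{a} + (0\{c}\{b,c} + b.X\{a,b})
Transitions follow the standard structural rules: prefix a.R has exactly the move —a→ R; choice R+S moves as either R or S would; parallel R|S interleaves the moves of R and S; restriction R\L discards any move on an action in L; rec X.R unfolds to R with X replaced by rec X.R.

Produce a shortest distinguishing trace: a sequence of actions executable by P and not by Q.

a

LTS(P): 4 reachable states
  m0 = rec X. b.(c.0)\{a} + (0\{c}\{b,c} + a.X\{a,b}) ⊢ =a=> m1, =b=> m2
  m1 = (rec X. b.(c.0)\{a} + (0\{c}\{b,c} + a.X\{a,b}))\{a,b} ⊢ deadlocked
  m2 = (c.0)\{a} ⊢ =c=> m3
  m3 = 0\{a} ⊢ deadlocked
LTS(Q): 4 reachable states
  n0 = rec X. b.(c.0)\{a} + (0\{c}\{b,c} + b.X\{a,b}) ⊢ =b=> n1, =b=> n2
  n1 = (c.0)\{a} ⊢ =c=> n3
  n2 = (rec X. b.(c.0)\{a} + (0\{c}\{b,c} + b.X\{a,b}))\{a,b} ⊢ deadlocked
  n3 = 0\{a} ⊢ deadlocked
Trace ⟨a⟩ through P, begin at {m0}:
  step 1 (a): {m1}
  ✓ P
Trace ⟨a⟩ through Q, begin at {n0}:
  step 1 (a): ∅  — Q cannot continue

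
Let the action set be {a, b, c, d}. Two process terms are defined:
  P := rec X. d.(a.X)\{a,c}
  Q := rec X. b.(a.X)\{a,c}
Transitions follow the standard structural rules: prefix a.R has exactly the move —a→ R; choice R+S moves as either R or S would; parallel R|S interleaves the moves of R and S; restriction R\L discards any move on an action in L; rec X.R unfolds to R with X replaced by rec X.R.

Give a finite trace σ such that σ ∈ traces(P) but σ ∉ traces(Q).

Reachable graph of P (2 states):
  u0 = rec X. d.(a.X)\{a,c} → -d-> u1
  u1 = (a.(rec X. d.(a.X)\{a,c}))\{a,c} → ·
Reachable graph of Q (2 states):
  v0 = rec X. b.(a.X)\{a,c} → -b-> v1
  v1 = (a.(rec X. b.(a.X)\{a,c}))\{a,c} → ·
Run σ = ⟨d⟩ on P: start {u0}
  step 1 (d): {u1}
  ✓ P
Run σ = ⟨d⟩ on Q: start {v0}
  step 1 (d): no successor for Q

d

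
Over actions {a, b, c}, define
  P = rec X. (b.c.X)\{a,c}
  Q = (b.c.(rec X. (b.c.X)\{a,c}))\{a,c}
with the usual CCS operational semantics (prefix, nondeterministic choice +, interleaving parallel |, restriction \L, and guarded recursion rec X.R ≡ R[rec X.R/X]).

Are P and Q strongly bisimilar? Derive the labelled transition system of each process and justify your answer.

P's transition system — 2 states:
  p0 = rec X. (b.c.X)\{a,c} :: -b-> p1
  p1 = (c.(rec X. (b.c.X)\{a,c}))\{a,c} :: deadlocked
Q's transition system — 2 states:
  q0 = (b.c.(rec X. (b.c.X)\{a,c}))\{a,c} :: -b-> q1
  q1 = (c.(rec X. (b.c.X)\{a,c}))\{a,c} :: deadlocked
Coarsest stable partition (strong bisimilarity classes):
  B0 = {p0, q0}
  B1 = {p1, q1}
p0 ∈ B0, q0 ∈ B0 → same block

YES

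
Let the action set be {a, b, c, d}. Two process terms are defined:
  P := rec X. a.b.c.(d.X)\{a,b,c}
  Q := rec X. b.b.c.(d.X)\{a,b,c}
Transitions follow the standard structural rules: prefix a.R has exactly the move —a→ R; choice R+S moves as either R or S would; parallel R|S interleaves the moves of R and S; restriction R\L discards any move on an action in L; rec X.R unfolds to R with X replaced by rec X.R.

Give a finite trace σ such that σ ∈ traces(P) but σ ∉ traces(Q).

P's transition system — 5 states:
  p0 = rec X. a.b.c.(d.X)\{a,b,c} → —a→ p1
  p1 = b.c.(d.(rec X. a.b.c.(d.X)\{a,b,c}))\{a,b,c} → —b→ p2
  p2 = c.(d.(rec X. a.b.c.(d.X)\{a,b,c}))\{a,b,c} → —c→ p3
  p3 = (d.(rec X. a.b.c.(d.X)\{a,b,c}))\{a,b,c} → —d→ p4
  p4 = (rec X. a.b.c.(d.X)\{a,b,c})\{a,b,c} → (no moves)
Q's transition system — 5 states:
  q0 = rec X. b.b.c.(d.X)\{a,b,c} → —b→ q1
  q1 = b.c.(d.(rec X. b.b.c.(d.X)\{a,b,c}))\{a,b,c} → —b→ q2
  q2 = c.(d.(rec X. b.b.c.(d.X)\{a,b,c}))\{a,b,c} → —c→ q3
  q3 = (d.(rec X. b.b.c.(d.X)\{a,b,c}))\{a,b,c} → —d→ q4
  q4 = (rec X. b.b.c.(d.X)\{a,b,c})\{a,b,c} → (no moves)
Trace ⟨a⟩ through P, begin at {p0}:
  step 1 (a): {p1}
  P completes σ.
Trace ⟨a⟩ through Q, begin at {q0}:
  step 1 (a): ∅  — Q cannot continue

a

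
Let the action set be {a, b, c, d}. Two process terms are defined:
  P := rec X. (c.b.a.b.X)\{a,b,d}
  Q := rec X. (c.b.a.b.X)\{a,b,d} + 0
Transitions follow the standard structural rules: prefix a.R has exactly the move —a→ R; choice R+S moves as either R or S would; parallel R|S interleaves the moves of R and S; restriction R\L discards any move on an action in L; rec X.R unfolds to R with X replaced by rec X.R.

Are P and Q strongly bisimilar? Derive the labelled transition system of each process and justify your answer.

P ~ Q

Reachable graph of P (2 states):
  u0 = rec X. (c.b.a.b.X)\{a,b,d} has moves --c--▸ u1
  u1 = (b.a.b.(rec X. (c.b.a.b.X)\{a,b,d}))\{a,b,d} has moves deadlocked
Reachable graph of Q (2 states):
  v0 = rec X. (c.b.a.b.X)\{a,b,d} + 0 has moves --c--▸ v1
  v1 = (b.a.b.(rec X. (c.b.a.b.X)\{a,b,d} + 0))\{a,b,d} has moves deadlocked
Coarsest stable partition (strong bisimilarity classes):
  B0 = {u0, v0}
  B1 = {u1, v1}
u0 ∈ B0, v0 ∈ B0 → same block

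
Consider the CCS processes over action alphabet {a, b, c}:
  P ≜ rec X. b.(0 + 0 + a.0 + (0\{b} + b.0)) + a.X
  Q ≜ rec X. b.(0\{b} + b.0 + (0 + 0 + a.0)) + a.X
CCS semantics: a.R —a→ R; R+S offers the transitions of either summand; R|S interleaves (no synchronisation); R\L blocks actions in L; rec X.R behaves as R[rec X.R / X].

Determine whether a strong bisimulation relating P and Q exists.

P ~ Q

P's transition system — 3 states:
  m0 = rec X. b.(0 + 0 + a.0 + (0\{b} + b.0)) + a.X | --a--▸ m0, --b--▸ m1
  m1 = 0 + 0 + a.0 + (0\{b} + b.0) | --a--▸ m2, --b--▸ m2
  m2 = 0 | (no moves)
Q's transition system — 3 states:
  n0 = rec X. b.(0\{b} + b.0 + (0 + 0 + a.0)) + a.X | --a--▸ n0, --b--▸ n1
  n1 = 0\{b} + b.0 + (0 + 0 + a.0) | --a--▸ n2, --b--▸ n2
  n2 = 0 | (no moves)
Bisimilarity quotient blocks:
  B0 = {m0, n0}
  B1 = {m1, n1}
  B2 = {m2, n2}
m0 ∈ B0, n0 ∈ B0 → same block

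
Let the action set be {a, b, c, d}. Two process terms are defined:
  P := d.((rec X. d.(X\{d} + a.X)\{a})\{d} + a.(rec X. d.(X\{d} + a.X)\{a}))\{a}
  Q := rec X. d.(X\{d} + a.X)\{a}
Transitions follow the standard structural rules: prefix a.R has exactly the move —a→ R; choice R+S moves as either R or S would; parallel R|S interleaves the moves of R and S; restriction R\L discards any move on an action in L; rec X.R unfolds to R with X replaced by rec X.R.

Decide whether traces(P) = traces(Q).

Reachable graph of P (2 states):
  u0 = d.((rec X. d.(X\{d} + a.X)\{a})\{d} + a.(rec X. d.(X\{d} + a.X)\{a}))\{a} :: =d=> u1
  u1 = ((rec X. d.(X\{d} + a.X)\{a})\{d} + a.(rec X. d.(X\{d} + a.X)\{a}))\{a} :: stopped
Reachable graph of Q (2 states):
  v0 = rec X. d.(X\{d} + a.X)\{a} :: =d=> v1
  v1 = ((rec X. d.(X\{d} + a.X)\{a})\{d} + a.(rec X. d.(X\{d} + a.X)\{a}))\{a} :: stopped
Bisimilarity quotient blocks:
  B0 = {u0, v0}
  B1 = {u1, v1}
u0 ∈ B0, v0 ∈ B0 → same block
Bisimilar ⇒ trace-equivalent.

YES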